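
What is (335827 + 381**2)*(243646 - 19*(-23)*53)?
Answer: 128330965316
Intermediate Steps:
(335827 + 381**2)*(243646 - 19*(-23)*53) = (335827 + 145161)*(243646 + 437*53) = 480988*(243646 + 23161) = 480988*266807 = 128330965316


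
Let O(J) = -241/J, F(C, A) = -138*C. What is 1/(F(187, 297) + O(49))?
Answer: -49/1264735 ≈ -3.8743e-5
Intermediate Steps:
1/(F(187, 297) + O(49)) = 1/(-138*187 - 241/49) = 1/(-25806 - 241*1/49) = 1/(-25806 - 241/49) = 1/(-1264735/49) = -49/1264735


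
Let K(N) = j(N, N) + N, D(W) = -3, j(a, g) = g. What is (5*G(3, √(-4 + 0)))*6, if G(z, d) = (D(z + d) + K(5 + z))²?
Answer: 5070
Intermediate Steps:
K(N) = 2*N (K(N) = N + N = 2*N)
G(z, d) = (7 + 2*z)² (G(z, d) = (-3 + 2*(5 + z))² = (-3 + (10 + 2*z))² = (7 + 2*z)²)
(5*G(3, √(-4 + 0)))*6 = (5*(7 + 2*3)²)*6 = (5*(7 + 6)²)*6 = (5*13²)*6 = (5*169)*6 = 845*6 = 5070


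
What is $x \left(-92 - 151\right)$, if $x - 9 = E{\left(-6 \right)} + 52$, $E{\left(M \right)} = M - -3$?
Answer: $-14094$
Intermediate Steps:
$E{\left(M \right)} = 3 + M$ ($E{\left(M \right)} = M + 3 = 3 + M$)
$x = 58$ ($x = 9 + \left(\left(3 - 6\right) + 52\right) = 9 + \left(-3 + 52\right) = 9 + 49 = 58$)
$x \left(-92 - 151\right) = 58 \left(-92 - 151\right) = 58 \left(-243\right) = -14094$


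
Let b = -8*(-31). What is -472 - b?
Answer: -720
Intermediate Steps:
b = 248
-472 - b = -472 - 1*248 = -472 - 248 = -720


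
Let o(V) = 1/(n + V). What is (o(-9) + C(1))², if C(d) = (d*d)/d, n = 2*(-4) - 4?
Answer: 400/441 ≈ 0.90703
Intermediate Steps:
n = -12 (n = -8 - 4 = -12)
o(V) = 1/(-12 + V)
C(d) = d (C(d) = d²/d = d)
(o(-9) + C(1))² = (1/(-12 - 9) + 1)² = (1/(-21) + 1)² = (-1/21 + 1)² = (20/21)² = 400/441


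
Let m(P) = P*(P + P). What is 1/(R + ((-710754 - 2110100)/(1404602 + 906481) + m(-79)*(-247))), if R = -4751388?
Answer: -2311083/18106048541540 ≈ -1.2764e-7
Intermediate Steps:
m(P) = 2*P**2 (m(P) = P*(2*P) = 2*P**2)
1/(R + ((-710754 - 2110100)/(1404602 + 906481) + m(-79)*(-247))) = 1/(-4751388 + ((-710754 - 2110100)/(1404602 + 906481) + (2*(-79)**2)*(-247))) = 1/(-4751388 + (-2820854/2311083 + (2*6241)*(-247))) = 1/(-4751388 + (-2820854*1/2311083 + 12482*(-247))) = 1/(-4751388 + (-2820854/2311083 - 3083054)) = 1/(-4751388 - 7125196508336/2311083) = 1/(-18106048541540/2311083) = -2311083/18106048541540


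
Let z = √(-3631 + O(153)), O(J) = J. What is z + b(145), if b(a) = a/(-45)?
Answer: -29/9 + I*√3478 ≈ -3.2222 + 58.975*I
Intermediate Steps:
b(a) = -a/45 (b(a) = a*(-1/45) = -a/45)
z = I*√3478 (z = √(-3631 + 153) = √(-3478) = I*√3478 ≈ 58.975*I)
z + b(145) = I*√3478 - 1/45*145 = I*√3478 - 29/9 = -29/9 + I*√3478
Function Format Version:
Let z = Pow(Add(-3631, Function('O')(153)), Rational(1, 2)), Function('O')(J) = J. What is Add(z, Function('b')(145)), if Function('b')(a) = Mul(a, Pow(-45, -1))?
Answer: Add(Rational(-29, 9), Mul(I, Pow(3478, Rational(1, 2)))) ≈ Add(-3.2222, Mul(58.975, I))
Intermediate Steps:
Function('b')(a) = Mul(Rational(-1, 45), a) (Function('b')(a) = Mul(a, Rational(-1, 45)) = Mul(Rational(-1, 45), a))
z = Mul(I, Pow(3478, Rational(1, 2))) (z = Pow(Add(-3631, 153), Rational(1, 2)) = Pow(-3478, Rational(1, 2)) = Mul(I, Pow(3478, Rational(1, 2))) ≈ Mul(58.975, I))
Add(z, Function('b')(145)) = Add(Mul(I, Pow(3478, Rational(1, 2))), Mul(Rational(-1, 45), 145)) = Add(Mul(I, Pow(3478, Rational(1, 2))), Rational(-29, 9)) = Add(Rational(-29, 9), Mul(I, Pow(3478, Rational(1, 2))))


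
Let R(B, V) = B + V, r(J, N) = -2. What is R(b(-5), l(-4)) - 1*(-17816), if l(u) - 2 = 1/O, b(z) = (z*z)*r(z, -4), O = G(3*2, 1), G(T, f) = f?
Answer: 17769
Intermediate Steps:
O = 1
b(z) = -2*z² (b(z) = (z*z)*(-2) = z²*(-2) = -2*z²)
l(u) = 3 (l(u) = 2 + 1/1 = 2 + 1 = 3)
R(b(-5), l(-4)) - 1*(-17816) = (-2*(-5)² + 3) - 1*(-17816) = (-2*25 + 3) + 17816 = (-50 + 3) + 17816 = -47 + 17816 = 17769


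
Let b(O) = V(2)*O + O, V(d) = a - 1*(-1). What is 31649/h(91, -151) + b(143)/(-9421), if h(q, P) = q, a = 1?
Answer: 298126190/857311 ≈ 347.75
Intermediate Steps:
V(d) = 2 (V(d) = 1 - 1*(-1) = 1 + 1 = 2)
b(O) = 3*O (b(O) = 2*O + O = 3*O)
31649/h(91, -151) + b(143)/(-9421) = 31649/91 + (3*143)/(-9421) = 31649*(1/91) + 429*(-1/9421) = 31649/91 - 429/9421 = 298126190/857311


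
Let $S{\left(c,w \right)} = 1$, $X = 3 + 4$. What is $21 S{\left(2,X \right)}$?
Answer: $21$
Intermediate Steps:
$X = 7$
$21 S{\left(2,X \right)} = 21 \cdot 1 = 21$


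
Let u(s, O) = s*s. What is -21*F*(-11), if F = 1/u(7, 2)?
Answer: 33/7 ≈ 4.7143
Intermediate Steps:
u(s, O) = s²
F = 1/49 (F = 1/(7²) = 1/49 ≈ 0.020408)
-21*F*(-11) = -21*1/49*(-11) = -3/7*(-11) = 33/7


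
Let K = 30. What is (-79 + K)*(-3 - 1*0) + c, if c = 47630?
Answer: 47777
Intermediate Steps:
(-79 + K)*(-3 - 1*0) + c = (-79 + 30)*(-3 - 1*0) + 47630 = -49*(-3 + 0) + 47630 = -49*(-3) + 47630 = 147 + 47630 = 47777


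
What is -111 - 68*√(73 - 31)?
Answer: -111 - 68*√42 ≈ -551.69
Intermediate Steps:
-111 - 68*√(73 - 31) = -111 - 68*√42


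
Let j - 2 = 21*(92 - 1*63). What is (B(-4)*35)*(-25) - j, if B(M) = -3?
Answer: 2014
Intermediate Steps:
j = 611 (j = 2 + 21*(92 - 1*63) = 2 + 21*(92 - 63) = 2 + 21*29 = 2 + 609 = 611)
(B(-4)*35)*(-25) - j = -3*35*(-25) - 1*611 = -105*(-25) - 611 = 2625 - 611 = 2014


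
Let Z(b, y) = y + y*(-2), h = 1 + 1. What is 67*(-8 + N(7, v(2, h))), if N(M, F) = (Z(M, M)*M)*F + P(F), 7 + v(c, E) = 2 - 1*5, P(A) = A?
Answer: 31624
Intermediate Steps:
h = 2
Z(b, y) = -y (Z(b, y) = y - 2*y = -y)
v(c, E) = -10 (v(c, E) = -7 + (2 - 1*5) = -7 + (2 - 5) = -7 - 3 = -10)
N(M, F) = F - F*M² (N(M, F) = ((-M)*M)*F + F = (-M²)*F + F = -F*M² + F = F - F*M²)
67*(-8 + N(7, v(2, h))) = 67*(-8 - 10*(1 - 1*7²)) = 67*(-8 - 10*(1 - 1*49)) = 67*(-8 - 10*(1 - 49)) = 67*(-8 - 10*(-48)) = 67*(-8 + 480) = 67*472 = 31624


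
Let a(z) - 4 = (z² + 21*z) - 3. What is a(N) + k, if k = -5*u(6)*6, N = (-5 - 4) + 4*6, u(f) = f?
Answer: 361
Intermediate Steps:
N = 15 (N = -9 + 24 = 15)
k = -180 (k = -5*6*6 = -30*6 = -180)
a(z) = 1 + z² + 21*z (a(z) = 4 + ((z² + 21*z) - 3) = 4 + (-3 + z² + 21*z) = 1 + z² + 21*z)
a(N) + k = (1 + 15² + 21*15) - 180 = (1 + 225 + 315) - 180 = 541 - 180 = 361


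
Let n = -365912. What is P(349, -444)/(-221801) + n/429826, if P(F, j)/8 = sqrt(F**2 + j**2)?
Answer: -182956/214913 - 8*sqrt(318937)/221801 ≈ -0.87167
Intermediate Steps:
P(F, j) = 8*sqrt(F**2 + j**2)
P(349, -444)/(-221801) + n/429826 = (8*sqrt(349**2 + (-444)**2))/(-221801) - 365912/429826 = (8*sqrt(121801 + 197136))*(-1/221801) - 365912*1/429826 = (8*sqrt(318937))*(-1/221801) - 182956/214913 = -8*sqrt(318937)/221801 - 182956/214913 = -182956/214913 - 8*sqrt(318937)/221801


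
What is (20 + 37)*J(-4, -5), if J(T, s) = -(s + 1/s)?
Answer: 1482/5 ≈ 296.40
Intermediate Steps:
J(T, s) = -s - 1/s
(20 + 37)*J(-4, -5) = (20 + 37)*(-1*(-5) - 1/(-5)) = 57*(5 - 1*(-1/5)) = 57*(5 + 1/5) = 57*(26/5) = 1482/5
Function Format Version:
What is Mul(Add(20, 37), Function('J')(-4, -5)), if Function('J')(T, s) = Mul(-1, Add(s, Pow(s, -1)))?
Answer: Rational(1482, 5) ≈ 296.40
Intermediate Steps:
Function('J')(T, s) = Add(Mul(-1, s), Mul(-1, Pow(s, -1)))
Mul(Add(20, 37), Function('J')(-4, -5)) = Mul(Add(20, 37), Add(Mul(-1, -5), Mul(-1, Pow(-5, -1)))) = Mul(57, Add(5, Mul(-1, Rational(-1, 5)))) = Mul(57, Add(5, Rational(1, 5))) = Mul(57, Rational(26, 5)) = Rational(1482, 5)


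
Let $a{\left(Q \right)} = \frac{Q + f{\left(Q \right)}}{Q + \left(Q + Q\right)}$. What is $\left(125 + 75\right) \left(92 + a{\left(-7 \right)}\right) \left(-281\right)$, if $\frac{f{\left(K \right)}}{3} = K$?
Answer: $- \frac{15736000}{3} \approx -5.2453 \cdot 10^{6}$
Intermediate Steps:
$f{\left(K \right)} = 3 K$
$a{\left(Q \right)} = \frac{4}{3}$ ($a{\left(Q \right)} = \frac{Q + 3 Q}{Q + \left(Q + Q\right)} = \frac{4 Q}{Q + 2 Q} = \frac{4 Q}{3 Q} = 4 Q \frac{1}{3 Q} = \frac{4}{3}$)
$\left(125 + 75\right) \left(92 + a{\left(-7 \right)}\right) \left(-281\right) = \left(125 + 75\right) \left(92 + \frac{4}{3}\right) \left(-281\right) = 200 \cdot \frac{280}{3} \left(-281\right) = \frac{56000}{3} \left(-281\right) = - \frac{15736000}{3}$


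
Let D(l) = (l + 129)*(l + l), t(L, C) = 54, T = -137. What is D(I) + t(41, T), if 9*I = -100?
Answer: -207826/81 ≈ -2565.8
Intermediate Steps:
I = -100/9 (I = (1/9)*(-100) = -100/9 ≈ -11.111)
D(l) = 2*l*(129 + l) (D(l) = (129 + l)*(2*l) = 2*l*(129 + l))
D(I) + t(41, T) = 2*(-100/9)*(129 - 100/9) + 54 = 2*(-100/9)*(1061/9) + 54 = -212200/81 + 54 = -207826/81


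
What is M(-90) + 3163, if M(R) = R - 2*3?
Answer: 3067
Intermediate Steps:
M(R) = -6 + R (M(R) = R - 6 = -6 + R)
M(-90) + 3163 = (-6 - 90) + 3163 = -96 + 3163 = 3067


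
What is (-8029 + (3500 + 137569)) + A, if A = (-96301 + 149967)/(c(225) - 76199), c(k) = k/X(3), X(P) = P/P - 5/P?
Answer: 20364724588/153073 ≈ 1.3304e+5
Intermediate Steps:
X(P) = 1 - 5/P
c(k) = -3*k/2 (c(k) = k/(((-5 + 3)/3)) = k/(((1/3)*(-2))) = k/(-2/3) = k*(-3/2) = -3*k/2)
A = -107332/153073 (A = (-96301 + 149967)/(-3/2*225 - 76199) = 53666/(-675/2 - 76199) = 53666/(-153073/2) = 53666*(-2/153073) = -107332/153073 ≈ -0.70118)
(-8029 + (3500 + 137569)) + A = (-8029 + (3500 + 137569)) - 107332/153073 = (-8029 + 141069) - 107332/153073 = 133040 - 107332/153073 = 20364724588/153073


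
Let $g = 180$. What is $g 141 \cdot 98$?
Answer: $2487240$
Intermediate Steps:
$g 141 \cdot 98 = 180 \cdot 141 \cdot 98 = 25380 \cdot 98 = 2487240$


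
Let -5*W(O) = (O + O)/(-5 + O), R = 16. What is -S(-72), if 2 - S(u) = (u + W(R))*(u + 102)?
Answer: -23974/11 ≈ -2179.5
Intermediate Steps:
W(O) = -2*O/(5*(-5 + O)) (W(O) = -(O + O)/(5*(-5 + O)) = -2*O/(5*(-5 + O)))
S(u) = 2 - (102 + u)*(-32/55 + u) (S(u) = 2 - (u - 2*16/(-25 + 5*16))*(u + 102) = 2 - (u - 2*16/(-25 + 80))*(102 + u) = 2 - (u - 2*16/55)*(102 + u) = 2 - (u - 2*16*1/55)*(102 + u) = 2 - (u - 32/55)*(102 + u) = 2 - (-32/55 + u)*(102 + u) = 2 - (102 + u)*(-32/55 + u))
-S(-72) = -(3374/55 - 1*(-72)² - 5578/55*(-72)) = -(3374/55 - 1*5184 + 401616/55) = -(3374/55 - 5184 + 401616/55) = -1*23974/11 = -23974/11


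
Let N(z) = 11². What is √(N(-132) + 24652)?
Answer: √24773 ≈ 157.39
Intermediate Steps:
N(z) = 121
√(N(-132) + 24652) = √(121 + 24652) = √24773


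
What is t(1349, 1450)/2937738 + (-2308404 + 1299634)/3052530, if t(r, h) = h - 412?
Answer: -49338890602/149458889619 ≈ -0.33012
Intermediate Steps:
t(r, h) = -412 + h
t(1349, 1450)/2937738 + (-2308404 + 1299634)/3052530 = (-412 + 1450)/2937738 + (-2308404 + 1299634)/3052530 = 1038*(1/2937738) - 1008770*1/3052530 = 173/489623 - 100877/305253 = -49338890602/149458889619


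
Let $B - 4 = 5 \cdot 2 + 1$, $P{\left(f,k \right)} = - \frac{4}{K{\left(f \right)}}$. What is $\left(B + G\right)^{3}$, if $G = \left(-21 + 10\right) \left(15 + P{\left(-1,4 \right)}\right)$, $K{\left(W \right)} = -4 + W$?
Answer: $- \frac{500566184}{125} \approx -4.0045 \cdot 10^{6}$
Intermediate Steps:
$P{\left(f,k \right)} = - \frac{4}{-4 + f}$
$G = - \frac{869}{5}$ ($G = \left(-21 + 10\right) \left(15 - \frac{4}{-4 - 1}\right) = - 11 \left(15 - \frac{4}{-5}\right) = - 11 \left(15 - - \frac{4}{5}\right) = - 11 \left(15 + \frac{4}{5}\right) = \left(-11\right) \frac{79}{5} = - \frac{869}{5} \approx -173.8$)
$B = 15$ ($B = 4 + \left(5 \cdot 2 + 1\right) = 4 + \left(10 + 1\right) = 4 + 11 = 15$)
$\left(B + G\right)^{3} = \left(15 - \frac{869}{5}\right)^{3} = \left(- \frac{794}{5}\right)^{3} = - \frac{500566184}{125}$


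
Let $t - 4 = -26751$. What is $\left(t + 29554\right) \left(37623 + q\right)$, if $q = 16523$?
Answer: $151987822$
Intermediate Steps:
$t = -26747$ ($t = 4 - 26751 = -26747$)
$\left(t + 29554\right) \left(37623 + q\right) = \left(-26747 + 29554\right) \left(37623 + 16523\right) = 2807 \cdot 54146 = 151987822$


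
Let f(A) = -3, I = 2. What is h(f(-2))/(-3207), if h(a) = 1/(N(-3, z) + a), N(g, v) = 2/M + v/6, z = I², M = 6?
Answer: 1/6414 ≈ 0.00015591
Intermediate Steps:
z = 4 (z = 2² = 4)
N(g, v) = ⅓ + v/6 (N(g, v) = 2/6 + v/6 = 2*(⅙) + v*(⅙) = ⅓ + v/6)
h(a) = 1/(1 + a) (h(a) = 1/((⅓ + (⅙)*4) + a) = 1/((⅓ + ⅔) + a) = 1/(1 + a))
h(f(-2))/(-3207) = 1/((1 - 3)*(-3207)) = -1/3207/(-2) = -½*(-1/3207) = 1/6414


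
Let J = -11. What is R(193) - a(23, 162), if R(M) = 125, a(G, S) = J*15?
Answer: 290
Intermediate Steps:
a(G, S) = -165 (a(G, S) = -11*15 = -165)
R(193) - a(23, 162) = 125 - 1*(-165) = 125 + 165 = 290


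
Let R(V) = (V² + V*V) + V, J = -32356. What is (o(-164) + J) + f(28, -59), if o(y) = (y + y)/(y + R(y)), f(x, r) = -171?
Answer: -5301902/163 ≈ -32527.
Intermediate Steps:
R(V) = V + 2*V² (R(V) = (V² + V²) + V = 2*V² + V = V + 2*V²)
o(y) = 2*y/(y + y*(1 + 2*y)) (o(y) = (y + y)/(y + y*(1 + 2*y)) = (2*y)/(y + y*(1 + 2*y)) = 2*y/(y + y*(1 + 2*y)))
(o(-164) + J) + f(28, -59) = (1/(1 - 164) - 32356) - 171 = (1/(-163) - 32356) - 171 = (-1/163 - 32356) - 171 = -5274029/163 - 171 = -5301902/163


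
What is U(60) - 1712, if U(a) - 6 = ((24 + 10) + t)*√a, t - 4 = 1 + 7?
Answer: -1706 + 92*√15 ≈ -1349.7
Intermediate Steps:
t = 12 (t = 4 + (1 + 7) = 4 + 8 = 12)
U(a) = 6 + 46*√a (U(a) = 6 + ((24 + 10) + 12)*√a = 6 + (34 + 12)*√a = 6 + 46*√a)
U(60) - 1712 = (6 + 46*√60) - 1712 = (6 + 46*(2*√15)) - 1712 = (6 + 92*√15) - 1712 = -1706 + 92*√15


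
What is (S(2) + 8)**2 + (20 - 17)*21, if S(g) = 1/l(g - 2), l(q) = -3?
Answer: 1096/9 ≈ 121.78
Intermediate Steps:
S(g) = -1/3 (S(g) = 1/(-3) = -1/3)
(S(2) + 8)**2 + (20 - 17)*21 = (-1/3 + 8)**2 + (20 - 17)*21 = (23/3)**2 + 3*21 = 529/9 + 63 = 1096/9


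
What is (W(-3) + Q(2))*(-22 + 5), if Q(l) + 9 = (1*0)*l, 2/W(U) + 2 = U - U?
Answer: 170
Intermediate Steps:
W(U) = -1 (W(U) = 2/(-2 + (U - U)) = 2/(-2 + 0) = 2/(-2) = 2*(-1/2) = -1)
Q(l) = -9 (Q(l) = -9 + (1*0)*l = -9 + 0*l = -9 + 0 = -9)
(W(-3) + Q(2))*(-22 + 5) = (-1 - 9)*(-22 + 5) = -10*(-17) = 170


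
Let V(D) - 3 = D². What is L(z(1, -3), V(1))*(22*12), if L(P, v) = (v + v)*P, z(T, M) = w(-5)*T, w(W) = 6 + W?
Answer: 2112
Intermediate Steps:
V(D) = 3 + D²
z(T, M) = T (z(T, M) = (6 - 5)*T = 1*T = T)
L(P, v) = 2*P*v (L(P, v) = (2*v)*P = 2*P*v)
L(z(1, -3), V(1))*(22*12) = (2*1*(3 + 1²))*(22*12) = (2*1*(3 + 1))*264 = (2*1*4)*264 = 8*264 = 2112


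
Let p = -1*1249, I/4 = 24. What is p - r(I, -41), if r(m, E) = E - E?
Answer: -1249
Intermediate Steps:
I = 96 (I = 4*24 = 96)
r(m, E) = 0
p = -1249
p - r(I, -41) = -1249 - 1*0 = -1249 + 0 = -1249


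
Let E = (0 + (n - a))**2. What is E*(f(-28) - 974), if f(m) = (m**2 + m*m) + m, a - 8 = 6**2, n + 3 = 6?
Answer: 951446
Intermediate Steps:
n = 3 (n = -3 + 6 = 3)
a = 44 (a = 8 + 6**2 = 8 + 36 = 44)
f(m) = m + 2*m**2 (f(m) = (m**2 + m**2) + m = 2*m**2 + m = m + 2*m**2)
E = 1681 (E = (0 + (3 - 1*44))**2 = (0 + (3 - 44))**2 = (0 - 41)**2 = (-41)**2 = 1681)
E*(f(-28) - 974) = 1681*(-28*(1 + 2*(-28)) - 974) = 1681*(-28*(1 - 56) - 974) = 1681*(-28*(-55) - 974) = 1681*(1540 - 974) = 1681*566 = 951446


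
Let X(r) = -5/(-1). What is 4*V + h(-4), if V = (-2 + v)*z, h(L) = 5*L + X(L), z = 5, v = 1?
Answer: -35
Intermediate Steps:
X(r) = 5 (X(r) = -5*(-1) = 5)
h(L) = 5 + 5*L (h(L) = 5*L + 5 = 5 + 5*L)
V = -5 (V = (-2 + 1)*5 = -1*5 = -5)
4*V + h(-4) = 4*(-5) + (5 + 5*(-4)) = -20 + (5 - 20) = -20 - 15 = -35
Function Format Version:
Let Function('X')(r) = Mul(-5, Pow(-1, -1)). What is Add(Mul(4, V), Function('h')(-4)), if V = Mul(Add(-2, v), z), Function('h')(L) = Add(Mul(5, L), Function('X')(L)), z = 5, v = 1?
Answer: -35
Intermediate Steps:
Function('X')(r) = 5 (Function('X')(r) = Mul(-5, -1) = 5)
Function('h')(L) = Add(5, Mul(5, L)) (Function('h')(L) = Add(Mul(5, L), 5) = Add(5, Mul(5, L)))
V = -5 (V = Mul(Add(-2, 1), 5) = Mul(-1, 5) = -5)
Add(Mul(4, V), Function('h')(-4)) = Add(Mul(4, -5), Add(5, Mul(5, -4))) = Add(-20, Add(5, -20)) = Add(-20, -15) = -35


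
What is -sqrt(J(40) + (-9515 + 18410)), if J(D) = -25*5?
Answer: -sqrt(8770) ≈ -93.648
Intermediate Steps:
J(D) = -125
-sqrt(J(40) + (-9515 + 18410)) = -sqrt(-125 + (-9515 + 18410)) = -sqrt(-125 + 8895) = -sqrt(8770)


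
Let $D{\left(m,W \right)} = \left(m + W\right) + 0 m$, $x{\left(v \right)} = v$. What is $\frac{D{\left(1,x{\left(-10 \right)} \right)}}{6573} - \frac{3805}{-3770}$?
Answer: $\frac{1665089}{1652014} \approx 1.0079$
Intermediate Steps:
$D{\left(m,W \right)} = W + m$ ($D{\left(m,W \right)} = \left(W + m\right) + 0 = W + m$)
$\frac{D{\left(1,x{\left(-10 \right)} \right)}}{6573} - \frac{3805}{-3770} = \frac{-10 + 1}{6573} - \frac{3805}{-3770} = \left(-9\right) \frac{1}{6573} - - \frac{761}{754} = - \frac{3}{2191} + \frac{761}{754} = \frac{1665089}{1652014}$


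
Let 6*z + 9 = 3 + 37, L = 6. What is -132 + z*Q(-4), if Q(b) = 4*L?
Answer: -8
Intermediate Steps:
Q(b) = 24 (Q(b) = 4*6 = 24)
z = 31/6 (z = -3/2 + (3 + 37)/6 = -3/2 + (⅙)*40 = -3/2 + 20/3 = 31/6 ≈ 5.1667)
-132 + z*Q(-4) = -132 + (31/6)*24 = -132 + 124 = -8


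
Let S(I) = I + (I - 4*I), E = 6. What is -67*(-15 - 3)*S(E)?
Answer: -14472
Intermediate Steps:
S(I) = -2*I (S(I) = I - 3*I = -2*I)
-67*(-15 - 3)*S(E) = -67*(-15 - 3)*(-2*6) = -(-1206)*(-12) = -67*216 = -14472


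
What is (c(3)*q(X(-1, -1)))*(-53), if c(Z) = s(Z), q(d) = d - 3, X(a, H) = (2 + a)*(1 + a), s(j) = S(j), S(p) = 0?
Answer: 0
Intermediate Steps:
s(j) = 0
X(a, H) = (1 + a)*(2 + a)
q(d) = -3 + d
c(Z) = 0
(c(3)*q(X(-1, -1)))*(-53) = (0*(-3 + (2 + (-1)**2 + 3*(-1))))*(-53) = (0*(-3 + (2 + 1 - 3)))*(-53) = (0*(-3 + 0))*(-53) = (0*(-3))*(-53) = 0*(-53) = 0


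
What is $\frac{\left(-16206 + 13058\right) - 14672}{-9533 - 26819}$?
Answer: $\frac{4455}{9088} \approx 0.49021$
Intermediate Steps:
$\frac{\left(-16206 + 13058\right) - 14672}{-9533 - 26819} = \frac{-3148 - 14672}{-36352} = \left(-17820\right) \left(- \frac{1}{36352}\right) = \frac{4455}{9088}$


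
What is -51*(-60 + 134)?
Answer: -3774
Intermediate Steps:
-51*(-60 + 134) = -51*74 = -3774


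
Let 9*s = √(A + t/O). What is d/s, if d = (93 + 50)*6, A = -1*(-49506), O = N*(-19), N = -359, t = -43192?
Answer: 351*√2303023573114/15347147 ≈ 34.708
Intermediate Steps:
O = 6821 (O = -359*(-19) = 6821)
A = 49506
d = 858 (d = 143*6 = 858)
s = √2303023573114/61389 (s = √(49506 - 43192/6821)/9 = √(337637234/6821)/9 = (√2303023573114/6821)/9 = √2303023573114/61389 ≈ 24.721)
d/s = 858/((√2303023573114/61389)) = 858*(9*√2303023573114/337637234) = 351*√2303023573114/15347147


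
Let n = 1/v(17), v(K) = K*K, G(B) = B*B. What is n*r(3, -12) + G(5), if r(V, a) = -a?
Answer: 7237/289 ≈ 25.042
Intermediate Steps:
G(B) = B²
v(K) = K²
n = 1/289 (n = 1/(17²) = 1/289 ≈ 0.0034602)
n*r(3, -12) + G(5) = (-1*(-12))/289 + 5² = (1/289)*12 + 25 = 12/289 + 25 = 7237/289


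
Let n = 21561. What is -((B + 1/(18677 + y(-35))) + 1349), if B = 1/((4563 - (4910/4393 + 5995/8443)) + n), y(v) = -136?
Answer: -24233291966872386469/17963892001713051 ≈ -1349.0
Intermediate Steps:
B = 37090099/968873955111 (B = 1/((4563 - (4910/4393 + 5995/8443)) + 21561) = 1/((4563 - 1*67791165/37090099) + 21561) = 1/((4563 - 67791165/37090099) + 21561) = 1/(169174330572/37090099 + 21561) = 1/(968873955111/37090099) = 37090099/968873955111 ≈ 3.8282e-5)
-((B + 1/(18677 + y(-35))) + 1349) = -((37090099/968873955111 + 1/(18677 - 136)) + 1349) = -((37090099/968873955111 + 1/18541) + 1349) = -(1656561480670/17963892001713051 + 1349) = -1*24233291966872386469/17963892001713051 = -24233291966872386469/17963892001713051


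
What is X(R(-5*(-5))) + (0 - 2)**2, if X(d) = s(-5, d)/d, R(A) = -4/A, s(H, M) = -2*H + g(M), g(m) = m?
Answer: -115/2 ≈ -57.500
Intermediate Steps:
s(H, M) = M - 2*H (s(H, M) = -2*H + M = M - 2*H)
X(d) = (10 + d)/d (X(d) = (d - 2*(-5))/d = (d + 10)/d = (10 + d)/d)
X(R(-5*(-5))) + (0 - 2)**2 = (10 - 4/((-5*(-5))))/((-4/((-5*(-5))))) + (0 - 2)**2 = (10 - 4/25)/((-4/25)) + (-2)**2 = (10 - 4*1/25)/((-4*1/25)) + 4 = (10 - 4/25)/(-4/25) + 4 = -25/4*246/25 + 4 = -123/2 + 4 = -115/2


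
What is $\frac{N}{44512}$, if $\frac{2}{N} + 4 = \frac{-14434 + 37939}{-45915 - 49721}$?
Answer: $- \frac{23909}{2259256636} \approx -1.0583 \cdot 10^{-5}$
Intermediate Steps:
$N = - \frac{191272}{406049}$ ($N = \frac{2}{-4 + \frac{-14434 + 37939}{-45915 - 49721}} = \frac{2}{-4 + \frac{23505}{-95636}} = \frac{2}{-4 + 23505 \left(- \frac{1}{95636}\right)} = \frac{2}{-4 - \frac{23505}{95636}} = \frac{2}{- \frac{406049}{95636}} = 2 \left(- \frac{95636}{406049}\right) = - \frac{191272}{406049} \approx -0.47106$)
$\frac{N}{44512} = - \frac{191272}{406049 \cdot 44512} = \left(- \frac{191272}{406049}\right) \frac{1}{44512} = - \frac{23909}{2259256636}$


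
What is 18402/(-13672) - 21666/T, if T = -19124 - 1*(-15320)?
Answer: 9425681/2167012 ≈ 4.3496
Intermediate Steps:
T = -3804 (T = -19124 + 15320 = -3804)
18402/(-13672) - 21666/T = 18402/(-13672) - 21666/(-3804) = 18402*(-1/13672) - 21666*(-1/3804) = -9201/6836 + 3611/634 = 9425681/2167012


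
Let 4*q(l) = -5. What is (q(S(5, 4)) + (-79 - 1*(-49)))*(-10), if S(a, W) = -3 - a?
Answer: 625/2 ≈ 312.50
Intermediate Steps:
q(l) = -5/4 (q(l) = (1/4)*(-5) = -5/4)
(q(S(5, 4)) + (-79 - 1*(-49)))*(-10) = (-5/4 + (-79 - 1*(-49)))*(-10) = (-5/4 + (-79 + 49))*(-10) = (-5/4 - 30)*(-10) = -125/4*(-10) = 625/2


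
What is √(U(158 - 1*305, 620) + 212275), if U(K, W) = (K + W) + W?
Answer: 2*√53342 ≈ 461.92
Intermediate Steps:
U(K, W) = K + 2*W
√(U(158 - 1*305, 620) + 212275) = √(((158 - 1*305) + 2*620) + 212275) = √(((158 - 305) + 1240) + 212275) = √((-147 + 1240) + 212275) = √(1093 + 212275) = √213368 = 2*√53342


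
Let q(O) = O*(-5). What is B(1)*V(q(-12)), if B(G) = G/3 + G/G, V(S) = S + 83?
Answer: 572/3 ≈ 190.67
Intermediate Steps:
q(O) = -5*O
V(S) = 83 + S
B(G) = 1 + G/3 (B(G) = G*(1/3) + 1 = G/3 + 1 = 1 + G/3)
B(1)*V(q(-12)) = (1 + (1/3)*1)*(83 - 5*(-12)) = (1 + 1/3)*(83 + 60) = (4/3)*143 = 572/3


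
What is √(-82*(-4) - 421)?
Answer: I*√93 ≈ 9.6436*I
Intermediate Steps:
√(-82*(-4) - 421) = √(328 - 421) = √(-93) = I*√93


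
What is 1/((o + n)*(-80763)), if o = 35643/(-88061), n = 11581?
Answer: -88061/82362010322874 ≈ -1.0692e-9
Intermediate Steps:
o = -35643/88061 (o = 35643*(-1/88061) = -35643/88061 ≈ -0.40475)
1/((o + n)*(-80763)) = 1/((-35643/88061 + 11581)*(-80763)) = -1/80763/(1019798798/88061) = (88061/1019798798)*(-1/80763) = -88061/82362010322874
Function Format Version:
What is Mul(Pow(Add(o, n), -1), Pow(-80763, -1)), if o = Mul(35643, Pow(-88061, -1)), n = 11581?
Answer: Rational(-88061, 82362010322874) ≈ -1.0692e-9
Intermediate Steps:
o = Rational(-35643, 88061) (o = Mul(35643, Rational(-1, 88061)) = Rational(-35643, 88061) ≈ -0.40475)
Mul(Pow(Add(o, n), -1), Pow(-80763, -1)) = Mul(Pow(Add(Rational(-35643, 88061), 11581), -1), Pow(-80763, -1)) = Mul(Pow(Rational(1019798798, 88061), -1), Rational(-1, 80763)) = Mul(Rational(88061, 1019798798), Rational(-1, 80763)) = Rational(-88061, 82362010322874)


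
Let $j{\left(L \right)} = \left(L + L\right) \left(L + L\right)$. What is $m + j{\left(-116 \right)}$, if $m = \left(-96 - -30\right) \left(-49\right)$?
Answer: $57058$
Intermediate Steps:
$j{\left(L \right)} = 4 L^{2}$ ($j{\left(L \right)} = 2 L 2 L = 4 L^{2}$)
$m = 3234$ ($m = \left(-96 + 30\right) \left(-49\right) = \left(-66\right) \left(-49\right) = 3234$)
$m + j{\left(-116 \right)} = 3234 + 4 \left(-116\right)^{2} = 3234 + 4 \cdot 13456 = 3234 + 53824 = 57058$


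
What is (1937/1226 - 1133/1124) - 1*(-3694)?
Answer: 2545604393/689012 ≈ 3694.6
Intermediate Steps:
(1937/1226 - 1133/1124) - 1*(-3694) = (1937*(1/1226) - 1133*1/1124) + 3694 = (1937/1226 - 1133/1124) + 3694 = 394065/689012 + 3694 = 2545604393/689012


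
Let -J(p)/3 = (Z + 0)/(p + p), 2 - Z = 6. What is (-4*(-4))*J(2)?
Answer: 48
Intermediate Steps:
Z = -4 (Z = 2 - 1*6 = 2 - 6 = -4)
J(p) = 6/p (J(p) = -3*(-4 + 0)/(p + p) = -(-12)/(2*p) = -(-12)*1/(2*p) = -(-6)/p = 6/p)
(-4*(-4))*J(2) = (-4*(-4))*(6/2) = 16*(6*(½)) = 16*3 = 48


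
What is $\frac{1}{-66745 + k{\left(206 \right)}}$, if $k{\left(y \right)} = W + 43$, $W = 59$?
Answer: $- \frac{1}{66643} \approx -1.5005 \cdot 10^{-5}$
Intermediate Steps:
$k{\left(y \right)} = 102$ ($k{\left(y \right)} = 59 + 43 = 102$)
$\frac{1}{-66745 + k{\left(206 \right)}} = \frac{1}{-66745 + 102} = \frac{1}{-66643} = - \frac{1}{66643}$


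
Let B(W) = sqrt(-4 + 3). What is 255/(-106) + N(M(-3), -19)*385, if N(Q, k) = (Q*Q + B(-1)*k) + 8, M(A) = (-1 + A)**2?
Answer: 10773585/106 - 7315*I ≈ 1.0164e+5 - 7315.0*I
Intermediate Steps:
B(W) = I (B(W) = sqrt(-1) = I)
N(Q, k) = 8 + Q**2 + I*k (N(Q, k) = (Q*Q + I*k) + 8 = (Q**2 + I*k) + 8 = 8 + Q**2 + I*k)
255/(-106) + N(M(-3), -19)*385 = 255/(-106) + (8 + ((-1 - 3)**2)**2 + I*(-19))*385 = 255*(-1/106) + (8 + ((-4)**2)**2 - 19*I)*385 = -255/106 + (8 + 16**2 - 19*I)*385 = -255/106 + (8 + 256 - 19*I)*385 = -255/106 + (264 - 19*I)*385 = -255/106 + (101640 - 7315*I) = 10773585/106 - 7315*I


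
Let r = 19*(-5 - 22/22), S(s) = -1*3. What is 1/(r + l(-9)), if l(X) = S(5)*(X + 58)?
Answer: -1/261 ≈ -0.0038314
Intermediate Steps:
S(s) = -3
l(X) = -174 - 3*X (l(X) = -3*(X + 58) = -3*(58 + X) = -174 - 3*X)
r = -114 (r = 19*(-5 - 22*1/22) = 19*(-5 - 1) = 19*(-6) = -114)
1/(r + l(-9)) = 1/(-114 + (-174 - 3*(-9))) = 1/(-114 + (-174 + 27)) = 1/(-114 - 147) = 1/(-261) = -1/261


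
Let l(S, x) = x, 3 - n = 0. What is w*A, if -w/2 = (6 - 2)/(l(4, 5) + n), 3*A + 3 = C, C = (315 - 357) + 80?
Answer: -35/3 ≈ -11.667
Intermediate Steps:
n = 3 (n = 3 - 1*0 = 3 + 0 = 3)
C = 38 (C = -42 + 80 = 38)
A = 35/3 (A = -1 + (⅓)*38 = -1 + 38/3 = 35/3 ≈ 11.667)
w = -1 (w = -2*(6 - 2)/(5 + 3) = -8/8 = -2*½ = -1)
w*A = -1*35/3 = -35/3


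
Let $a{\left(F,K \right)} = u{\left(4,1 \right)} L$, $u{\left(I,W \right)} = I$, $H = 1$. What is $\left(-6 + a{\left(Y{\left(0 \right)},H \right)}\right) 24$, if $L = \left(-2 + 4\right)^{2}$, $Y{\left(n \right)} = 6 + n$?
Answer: $240$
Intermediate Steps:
$L = 4$ ($L = 2^{2} = 4$)
$a{\left(F,K \right)} = 16$ ($a{\left(F,K \right)} = 4 \cdot 4 = 16$)
$\left(-6 + a{\left(Y{\left(0 \right)},H \right)}\right) 24 = \left(-6 + 16\right) 24 = 10 \cdot 24 = 240$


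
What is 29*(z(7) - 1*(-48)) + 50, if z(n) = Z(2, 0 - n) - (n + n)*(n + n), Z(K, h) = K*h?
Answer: -4648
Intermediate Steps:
z(n) = -4*n² - 2*n (z(n) = 2*(0 - n) - (n + n)*(n + n) = 2*(-n) - 2*n*2*n = -2*n - 4*n² = -4*n² - 2*n)
29*(z(7) - 1*(-48)) + 50 = 29*(2*7*(-1 - 2*7) - 1*(-48)) + 50 = 29*(2*7*(-1 - 14) + 48) + 50 = 29*(2*7*(-15) + 48) + 50 = 29*(-210 + 48) + 50 = 29*(-162) + 50 = -4698 + 50 = -4648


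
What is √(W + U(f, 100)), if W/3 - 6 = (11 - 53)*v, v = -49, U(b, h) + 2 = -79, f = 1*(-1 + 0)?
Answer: 3*√679 ≈ 78.173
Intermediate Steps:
f = -1 (f = 1*(-1) = -1)
U(b, h) = -81 (U(b, h) = -2 - 79 = -81)
W = 6192 (W = 18 + 3*((11 - 53)*(-49)) = 18 + 3*(-42*(-49)) = 18 + 3*2058 = 18 + 6174 = 6192)
√(W + U(f, 100)) = √(6192 - 81) = √6111 = 3*√679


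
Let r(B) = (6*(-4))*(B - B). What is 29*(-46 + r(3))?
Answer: -1334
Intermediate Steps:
r(B) = 0 (r(B) = -24*0 = 0)
29*(-46 + r(3)) = 29*(-46 + 0) = 29*(-46) = -1334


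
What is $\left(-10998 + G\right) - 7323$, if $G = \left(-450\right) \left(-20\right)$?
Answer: $-9321$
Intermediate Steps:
$G = 9000$
$\left(-10998 + G\right) - 7323 = \left(-10998 + 9000\right) - 7323 = -1998 - 7323 = -9321$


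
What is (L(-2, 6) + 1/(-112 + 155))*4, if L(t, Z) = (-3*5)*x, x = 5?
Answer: -12896/43 ≈ -299.91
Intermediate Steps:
L(t, Z) = -75 (L(t, Z) = -3*5*5 = -15*5 = -75)
(L(-2, 6) + 1/(-112 + 155))*4 = (-75 + 1/(-112 + 155))*4 = (-75 + 1/43)*4 = -3224/43*4 = -12896/43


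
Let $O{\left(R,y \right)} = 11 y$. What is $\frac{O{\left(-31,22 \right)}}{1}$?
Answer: $242$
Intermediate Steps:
$\frac{O{\left(-31,22 \right)}}{1} = \frac{11 \cdot 22}{1} = 242 \cdot 1 = 242$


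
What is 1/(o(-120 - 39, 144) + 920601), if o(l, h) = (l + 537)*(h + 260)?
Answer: 1/1073313 ≈ 9.3169e-7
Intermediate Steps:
o(l, h) = (260 + h)*(537 + l) (o(l, h) = (537 + l)*(260 + h) = (260 + h)*(537 + l))
1/(o(-120 - 39, 144) + 920601) = 1/((139620 + 260*(-120 - 39) + 537*144 + 144*(-120 - 39)) + 920601) = 1/((139620 + 260*(-159) + 77328 + 144*(-159)) + 920601) = 1/((139620 - 41340 + 77328 - 22896) + 920601) = 1/(152712 + 920601) = 1/1073313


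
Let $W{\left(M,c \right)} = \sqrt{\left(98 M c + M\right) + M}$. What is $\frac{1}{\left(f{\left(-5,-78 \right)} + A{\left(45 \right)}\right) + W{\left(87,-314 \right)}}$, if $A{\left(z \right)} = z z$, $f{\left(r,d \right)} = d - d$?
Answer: $\frac{135}{451841} - \frac{i \sqrt{2676990}}{6777615} \approx 0.00029878 - 0.00024141 i$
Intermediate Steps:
$f{\left(r,d \right)} = 0$
$A{\left(z \right)} = z^{2}$
$W{\left(M,c \right)} = \sqrt{2 M + 98 M c}$ ($W{\left(M,c \right)} = \sqrt{\left(98 M c + M\right) + M} = \sqrt{\left(M + 98 M c\right) + M} = \sqrt{2 M + 98 M c}$)
$\frac{1}{\left(f{\left(-5,-78 \right)} + A{\left(45 \right)}\right) + W{\left(87,-314 \right)}} = \frac{1}{\left(0 + 45^{2}\right) + \sqrt{2} \sqrt{87 \left(1 + 49 \left(-314\right)\right)}} = \frac{1}{\left(0 + 2025\right) + \sqrt{2} \sqrt{87 \left(1 - 15386\right)}} = \frac{1}{2025 + \sqrt{2} \sqrt{87 \left(-15385\right)}} = \frac{1}{2025 + \sqrt{2} \sqrt{-1338495}} = \frac{1}{2025 + \sqrt{2} i \sqrt{1338495}} = \frac{1}{2025 + i \sqrt{2676990}}$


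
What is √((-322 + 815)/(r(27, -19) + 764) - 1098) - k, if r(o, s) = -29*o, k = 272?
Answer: -272 + I*√405745/19 ≈ -272.0 + 33.525*I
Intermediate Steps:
√((-322 + 815)/(r(27, -19) + 764) - 1098) - k = √((-322 + 815)/(-29*27 + 764) - 1098) - 1*272 = √(493/(-783 + 764) - 1098) - 272 = √(493/(-19) - 1098) - 272 = √(493*(-1/19) - 1098) - 272 = √(-493/19 - 1098) - 272 = √(-21355/19) - 272 = I*√405745/19 - 272 = -272 + I*√405745/19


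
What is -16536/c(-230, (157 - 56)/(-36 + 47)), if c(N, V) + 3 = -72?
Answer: 5512/25 ≈ 220.48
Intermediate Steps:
c(N, V) = -75 (c(N, V) = -3 - 72 = -75)
-16536/c(-230, (157 - 56)/(-36 + 47)) = -16536/(-75) = -16536*(-1/75) = 5512/25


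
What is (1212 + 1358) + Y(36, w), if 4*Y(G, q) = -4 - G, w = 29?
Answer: 2560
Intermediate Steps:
Y(G, q) = -1 - G/4 (Y(G, q) = (-4 - G)/4 = -1 - G/4)
(1212 + 1358) + Y(36, w) = (1212 + 1358) + (-1 - ¼*36) = 2570 + (-1 - 9) = 2570 - 10 = 2560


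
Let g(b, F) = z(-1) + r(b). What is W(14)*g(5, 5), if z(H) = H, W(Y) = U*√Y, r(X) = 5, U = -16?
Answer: -64*√14 ≈ -239.47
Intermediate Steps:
W(Y) = -16*√Y
g(b, F) = 4 (g(b, F) = -1 + 5 = 4)
W(14)*g(5, 5) = -16*√14*4 = -64*√14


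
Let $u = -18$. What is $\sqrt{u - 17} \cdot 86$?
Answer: $86 i \sqrt{35} \approx 508.78 i$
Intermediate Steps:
$\sqrt{u - 17} \cdot 86 = \sqrt{-18 - 17} \cdot 86 = \sqrt{-35} \cdot 86 = i \sqrt{35} \cdot 86 = 86 i \sqrt{35}$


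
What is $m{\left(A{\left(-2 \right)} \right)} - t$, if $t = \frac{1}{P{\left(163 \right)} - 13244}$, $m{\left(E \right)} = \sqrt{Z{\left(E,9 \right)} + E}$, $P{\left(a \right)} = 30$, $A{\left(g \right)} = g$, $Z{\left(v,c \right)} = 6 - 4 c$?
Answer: $\frac{1}{13214} + 4 i \sqrt{2} \approx 7.5677 \cdot 10^{-5} + 5.6569 i$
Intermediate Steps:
$m{\left(E \right)} = \sqrt{-30 + E}$ ($m{\left(E \right)} = \sqrt{\left(6 - 36\right) + E} = \sqrt{-30 + E}$)
$t = - \frac{1}{13214}$ ($t = \frac{1}{30 - 13244} = \frac{1}{-13214} = - \frac{1}{13214} \approx -7.5677 \cdot 10^{-5}$)
$m{\left(A{\left(-2 \right)} \right)} - t = \sqrt{-30 - 2} - - \frac{1}{13214} = \sqrt{-32} + \frac{1}{13214} = 4 i \sqrt{2} + \frac{1}{13214} = \frac{1}{13214} + 4 i \sqrt{2}$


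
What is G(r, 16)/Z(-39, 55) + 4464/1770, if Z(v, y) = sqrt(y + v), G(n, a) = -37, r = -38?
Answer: -7939/1180 ≈ -6.7280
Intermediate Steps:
Z(v, y) = sqrt(v + y)
G(r, 16)/Z(-39, 55) + 4464/1770 = -37/sqrt(-39 + 55) + 4464/1770 = -37/(sqrt(16)) + 4464*(1/1770) = -37/4 + 744/295 = -7939/1180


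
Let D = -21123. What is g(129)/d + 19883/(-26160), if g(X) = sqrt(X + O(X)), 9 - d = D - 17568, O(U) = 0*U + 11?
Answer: -19883/26160 + sqrt(35)/19350 ≈ -0.75975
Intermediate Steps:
O(U) = 11 (O(U) = 0 + 11 = 11)
d = 38700 (d = 9 - (-21123 - 17568) = 9 - 1*(-38691) = 9 + 38691 = 38700)
g(X) = sqrt(11 + X) (g(X) = sqrt(X + 11) = sqrt(11 + X))
g(129)/d + 19883/(-26160) = sqrt(11 + 129)/38700 + 19883/(-26160) = sqrt(140)*(1/38700) + 19883*(-1/26160) = (2*sqrt(35))*(1/38700) - 19883/26160 = sqrt(35)/19350 - 19883/26160 = -19883/26160 + sqrt(35)/19350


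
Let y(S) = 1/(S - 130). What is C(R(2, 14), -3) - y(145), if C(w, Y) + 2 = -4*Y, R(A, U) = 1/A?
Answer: 149/15 ≈ 9.9333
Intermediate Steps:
R(A, U) = 1/A
C(w, Y) = -2 - 4*Y
y(S) = 1/(-130 + S)
C(R(2, 14), -3) - y(145) = (-2 - 4*(-3)) - 1/(-130 + 145) = (-2 + 12) - 1/15 = 10 - 1*1/15 = 10 - 1/15 = 149/15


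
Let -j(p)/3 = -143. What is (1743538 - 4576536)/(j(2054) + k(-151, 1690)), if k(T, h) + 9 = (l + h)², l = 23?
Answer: -2832998/2934789 ≈ -0.96532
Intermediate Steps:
j(p) = 429 (j(p) = -3*(-143) = 429)
k(T, h) = -9 + (23 + h)²
(1743538 - 4576536)/(j(2054) + k(-151, 1690)) = (1743538 - 4576536)/(429 + (-9 + (23 + 1690)²)) = -2832998/(429 + (-9 + 1713²)) = -2832998/(429 + (-9 + 2934369)) = -2832998/(429 + 2934360) = -2832998/2934789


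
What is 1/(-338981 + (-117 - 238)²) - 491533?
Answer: -104674901549/212956 ≈ -4.9153e+5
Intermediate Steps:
1/(-338981 + (-117 - 238)²) - 491533 = 1/(-338981 + (-355)²) - 491533 = 1/(-338981 + 126025) - 491533 = 1/(-212956) - 491533 = -1/212956 - 491533 = -104674901549/212956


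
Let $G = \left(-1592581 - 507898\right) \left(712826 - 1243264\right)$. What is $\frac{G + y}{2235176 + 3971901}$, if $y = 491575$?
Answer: $\frac{1114174371377}{6207077} \approx 1.795 \cdot 10^{5}$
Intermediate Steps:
$G = 1114173879802$ ($G = \left(-2100479\right) \left(-530438\right) = 1114173879802$)
$\frac{G + y}{2235176 + 3971901} = \frac{1114173879802 + 491575}{2235176 + 3971901} = \frac{1114174371377}{6207077}$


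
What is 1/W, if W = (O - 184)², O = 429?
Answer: 1/60025 ≈ 1.6660e-5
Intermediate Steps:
W = 60025 (W = (429 - 184)² = 245² = 60025)
1/W = 1/60025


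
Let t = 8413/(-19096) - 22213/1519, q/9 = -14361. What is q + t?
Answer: -17278985963/133672 ≈ -1.2926e+5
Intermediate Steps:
q = -129249 (q = 9*(-14361) = -129249)
t = -2013635/133672 (t = 8413*(-1/19096) - 22213*1/1519 = -8413/19096 - 22213/1519 = -2013635/133672 ≈ -15.064)
q + t = -129249 - 2013635/133672 = -17278985963/133672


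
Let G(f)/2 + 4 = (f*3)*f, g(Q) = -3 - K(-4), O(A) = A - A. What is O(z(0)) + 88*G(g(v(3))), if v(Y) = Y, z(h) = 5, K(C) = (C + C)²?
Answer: 2369488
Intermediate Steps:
K(C) = 4*C² (K(C) = (2*C)² = 4*C²)
O(A) = 0
g(Q) = -67 (g(Q) = -3 - 4*(-4)² = -3 - 4*16 = -3 - 1*64 = -3 - 64 = -67)
G(f) = -8 + 6*f² (G(f) = -8 + 2*((f*3)*f) = -8 + 2*((3*f)*f) = -8 + 2*(3*f²) = -8 + 6*f²)
O(z(0)) + 88*G(g(v(3))) = 0 + 88*(-8 + 6*(-67)²) = 0 + 88*(-8 + 6*4489) = 0 + 88*(-8 + 26934) = 0 + 88*26926 = 0 + 2369488 = 2369488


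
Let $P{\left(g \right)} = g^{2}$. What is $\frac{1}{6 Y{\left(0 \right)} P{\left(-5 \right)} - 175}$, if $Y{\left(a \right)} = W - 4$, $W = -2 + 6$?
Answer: $- \frac{1}{175} \approx -0.0057143$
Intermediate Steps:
$W = 4$
$Y{\left(a \right)} = 0$ ($Y{\left(a \right)} = 4 - 4 = 0$)
$\frac{1}{6 Y{\left(0 \right)} P{\left(-5 \right)} - 175} = \frac{1}{6 \cdot 0 \left(-5\right)^{2} - 175} = \frac{1}{0 \cdot 25 - 175} = \frac{1}{0 - 175} = \frac{1}{-175} = - \frac{1}{175}$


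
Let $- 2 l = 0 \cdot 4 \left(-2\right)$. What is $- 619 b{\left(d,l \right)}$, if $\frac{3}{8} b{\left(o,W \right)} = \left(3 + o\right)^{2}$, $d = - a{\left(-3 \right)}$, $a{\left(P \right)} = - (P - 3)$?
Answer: $-14856$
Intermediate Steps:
$a{\left(P \right)} = 3 - P$ ($a{\left(P \right)} = - (-3 + P) = 3 - P$)
$d = -6$ ($d = - (3 - -3) = - (3 + 3) = \left(-1\right) 6 = -6$)
$l = 0$ ($l = - \frac{0 \cdot 4 \left(-2\right)}{2} = - \frac{0 \left(-2\right)}{2} = \left(- \frac{1}{2}\right) 0 = 0$)
$b{\left(o,W \right)} = \frac{8 \left(3 + o\right)^{2}}{3}$
$- 619 b{\left(d,l \right)} = - 619 \frac{8 \left(3 - 6\right)^{2}}{3} = - 619 \frac{8 \left(-3\right)^{2}}{3} = - 619 \cdot \frac{8}{3} \cdot 9 = \left(-619\right) 24 = -14856$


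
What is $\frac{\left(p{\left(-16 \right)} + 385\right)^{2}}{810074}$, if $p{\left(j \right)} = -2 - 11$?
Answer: $\frac{69192}{405037} \approx 0.17083$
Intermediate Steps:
$p{\left(j \right)} = -13$
$\frac{\left(p{\left(-16 \right)} + 385\right)^{2}}{810074} = \frac{\left(-13 + 385\right)^{2}}{810074} = 372^{2} \cdot \frac{1}{810074} = 138384 \cdot \frac{1}{810074} = \frac{69192}{405037}$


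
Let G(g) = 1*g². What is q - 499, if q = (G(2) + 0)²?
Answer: -483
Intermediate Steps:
G(g) = g²
q = 16 (q = (2² + 0)² = (4 + 0)² = 4² = 16)
q - 499 = 16 - 499 = -483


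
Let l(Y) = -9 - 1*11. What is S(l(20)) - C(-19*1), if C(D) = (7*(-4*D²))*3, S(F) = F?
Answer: 30304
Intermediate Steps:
l(Y) = -20 (l(Y) = -9 - 11 = -20)
C(D) = -84*D² (C(D) = -28*D²*3 = -84*D²)
S(l(20)) - C(-19*1) = -20 - (-84)*(-19*1)² = -20 - (-84)*(-19)² = -20 - (-84)*361 = -20 - 1*(-30324) = -20 + 30324 = 30304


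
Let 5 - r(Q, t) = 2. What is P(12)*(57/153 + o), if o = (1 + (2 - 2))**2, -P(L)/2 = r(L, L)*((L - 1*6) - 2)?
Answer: -560/17 ≈ -32.941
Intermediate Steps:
r(Q, t) = 3 (r(Q, t) = 5 - 1*2 = 5 - 2 = 3)
P(L) = 48 - 6*L (P(L) = -6*((L - 1*6) - 2) = -6*((L - 6) - 2) = -6*((-6 + L) - 2) = -6*(-8 + L) = -2*(-24 + 3*L) = 48 - 6*L)
o = 1 (o = (1 + (2 - 1*2))**2 = (1 + (2 - 2))**2 = (1 + 0)**2 = 1**2 = 1)
P(12)*(57/153 + o) = (48 - 6*12)*(57/153 + 1) = (48 - 72)*(57*(1/153) + 1) = -24*(19/51 + 1) = -24*70/51 = -560/17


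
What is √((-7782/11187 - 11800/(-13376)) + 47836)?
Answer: 5*√153683942633958/283404 ≈ 218.71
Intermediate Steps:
√((-7782/11187 - 11800/(-13376)) + 47836) = √((-7782*1/11187 - 11800*(-1/13376)) + 47836) = √((-2594/3729 + 1475/1672) + 47836) = √(105737/566808 + 47836) = √(27113933225/566808) = 5*√153683942633958/283404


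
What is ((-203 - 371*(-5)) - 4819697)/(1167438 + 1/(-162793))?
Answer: -784343999685/190050734333 ≈ -4.1270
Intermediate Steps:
((-203 - 371*(-5)) - 4819697)/(1167438 + 1/(-162793)) = ((-203 + 1855) - 4819697)/(1167438 - 1/162793) = (1652 - 4819697)/(190050734333/162793) = -4818045*162793/190050734333 = -784343999685/190050734333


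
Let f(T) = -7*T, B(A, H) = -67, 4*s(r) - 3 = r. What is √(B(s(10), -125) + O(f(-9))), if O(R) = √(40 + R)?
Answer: √(-67 + √103) ≈ 7.54*I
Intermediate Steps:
s(r) = ¾ + r/4
√(B(s(10), -125) + O(f(-9))) = √(-67 + √(40 - 7*(-9))) = √(-67 + √(40 + 63)) = √(-67 + √103)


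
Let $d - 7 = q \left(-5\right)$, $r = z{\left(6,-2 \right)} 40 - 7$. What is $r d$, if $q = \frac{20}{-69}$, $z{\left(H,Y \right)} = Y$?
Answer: $- \frac{16907}{23} \approx -735.09$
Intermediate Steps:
$q = - \frac{20}{69}$ ($q = 20 \left(- \frac{1}{69}\right) = - \frac{20}{69} \approx -0.28986$)
$r = -87$ ($r = \left(-2\right) 40 - 7 = -80 - 7 = -87$)
$d = \frac{583}{69}$ ($d = 7 - - \frac{100}{69} = 7 + \frac{100}{69} = \frac{583}{69} \approx 8.4493$)
$r d = \left(-87\right) \frac{583}{69} = - \frac{16907}{23}$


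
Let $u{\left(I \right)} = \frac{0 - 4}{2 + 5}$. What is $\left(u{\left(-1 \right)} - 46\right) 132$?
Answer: $- \frac{43032}{7} \approx -6147.4$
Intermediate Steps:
$u{\left(I \right)} = - \frac{4}{7}$
$\left(u{\left(-1 \right)} - 46\right) 132 = \left(- \frac{4}{7} - 46\right) 132 = \left(- \frac{326}{7}\right) 132 = - \frac{43032}{7}$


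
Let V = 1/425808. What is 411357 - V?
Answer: 175159101455/425808 ≈ 4.1136e+5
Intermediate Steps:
V = 1/425808 ≈ 2.3485e-6
411357 - V = 411357 - 1*1/425808 = 411357 - 1/425808 = 175159101455/425808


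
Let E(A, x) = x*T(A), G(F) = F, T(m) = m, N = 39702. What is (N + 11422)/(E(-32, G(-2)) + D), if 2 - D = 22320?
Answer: -25562/11127 ≈ -2.2973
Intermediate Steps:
D = -22318 (D = 2 - 1*22320 = 2 - 22320 = -22318)
E(A, x) = A*x (E(A, x) = x*A = A*x)
(N + 11422)/(E(-32, G(-2)) + D) = (39702 + 11422)/(-32*(-2) - 22318) = 51124/(64 - 22318) = 51124/(-22254) = 51124*(-1/22254) = -25562/11127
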